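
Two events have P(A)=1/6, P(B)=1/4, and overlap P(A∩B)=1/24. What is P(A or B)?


P(A∪B) = P(A) + P(B) - P(A∩B)
= 1/6 + 1/4 - 1/24 = 3/8

3/8


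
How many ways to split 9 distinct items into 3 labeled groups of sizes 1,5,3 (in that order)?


9! = 362880
Denominator: 1!=1 * 5!=120 * 3!=6
Coefficient = 362880 / 720 = 504

504


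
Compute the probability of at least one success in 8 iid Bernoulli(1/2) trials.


P(at least one) = 1 - P(none)
P(none) = (1 - 1/2)^8 = (1/2)^8 = 1/256
P(at least one) = 1 - 1/256 = 255/256

255/256


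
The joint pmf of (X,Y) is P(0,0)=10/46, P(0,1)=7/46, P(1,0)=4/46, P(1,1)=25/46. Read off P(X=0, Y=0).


Read from table: P(X=0, Y=0) = 10/46 = 5/23

5/23


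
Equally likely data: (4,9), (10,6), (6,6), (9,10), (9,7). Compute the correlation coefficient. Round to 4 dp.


Cov(X,Y) = -0.7600, Var(X) = 5.0400, Var(Y) = 2.6400
rho = Cov/(sqrt(VarX)*sqrt(VarY)) = -0.2084

-0.2084


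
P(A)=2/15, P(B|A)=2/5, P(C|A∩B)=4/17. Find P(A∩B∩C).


P(A∩B∩C) = P(A) * P(B|A) * P(C|A∩B)
= 2/15 * 2/5 * 4/17
= 4/75 * 4/17 = 16/1275

16/1275


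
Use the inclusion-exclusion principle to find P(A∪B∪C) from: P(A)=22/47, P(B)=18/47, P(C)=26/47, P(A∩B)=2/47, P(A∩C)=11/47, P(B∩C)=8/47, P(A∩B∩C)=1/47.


P(A∪B∪C) = P(A)+P(B)+P(C) - P(AB)-P(AC)-P(BC) + P(ABC)
= 22/47+18/47+26/47 - 2/47-11/47-8/47 + 1/47
= 46/47

46/47


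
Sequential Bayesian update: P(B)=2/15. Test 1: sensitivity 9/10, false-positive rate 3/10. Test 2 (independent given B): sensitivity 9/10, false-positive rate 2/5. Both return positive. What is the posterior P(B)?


After test 1: P(+) = 9/10*2/15 + 3/10*13/15 = 19/50
P(B|+) = (3/25)/(19/50) = 6/19
After test 2 (use post1 as new prior): P(+) = 9/10*6/19 + 2/5*13/19 = 53/95
P(B|+,+) = (27/95)/(53/95) = 27/53

27/53


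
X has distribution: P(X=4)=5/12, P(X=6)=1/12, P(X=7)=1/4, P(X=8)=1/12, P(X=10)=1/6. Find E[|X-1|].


E[|X-1|] = sum(g(x)*P(x))
= 3*5/12 + 5*1/12 + 6*1/4 + 7*1/12 + 9*1/6
= 21/4

21/4


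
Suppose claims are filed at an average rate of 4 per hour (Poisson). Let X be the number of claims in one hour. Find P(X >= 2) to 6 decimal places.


P(X>=2) = 1 - P(X<=1) = 1 - (e^(-4)*4^0/0! + e^(-4)*4^1/1!)
≈ 1 - (0.0183156389 + 0.0732625556)
= 1 - 0.0915781945 = 0.9084218055
≈ 0.908422

0.908422


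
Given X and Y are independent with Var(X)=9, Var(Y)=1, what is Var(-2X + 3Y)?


Independence => Cov(X,Y)=0
Var(-2X + 3Y) = (-2)^2*Var(X) + 3^2*Var(Y)
= 4*9 + 9*1 = 45

45


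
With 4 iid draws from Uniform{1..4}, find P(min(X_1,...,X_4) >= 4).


P(min >= 4) = P(all X_i >= 4) = (P(X_1 >= 4))^4
= (1/4)^4 = 1/256

1/256


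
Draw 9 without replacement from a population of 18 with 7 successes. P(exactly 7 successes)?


P(X=7) = C(7,7)*C(11,2) / C(18,9)
= 1*55 / 48620
= 55/48620 = 1/884

1/884


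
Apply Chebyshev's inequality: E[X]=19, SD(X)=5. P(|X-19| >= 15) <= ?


k = 15/5 = 3
Chebyshev: P(|X-mu| >= k*sigma) <= 1/k^2 = 1/3^2 = 1/9

1/9


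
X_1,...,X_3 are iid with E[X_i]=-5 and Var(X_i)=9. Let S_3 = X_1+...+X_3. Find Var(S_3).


By independence, Var(S_n) = n*Var(X_1) = 3*9 = 27

27


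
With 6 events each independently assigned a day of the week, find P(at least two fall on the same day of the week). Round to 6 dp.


P(all different) = prod((7-i)/7 for i=0..5) = 0.042839
P(at least one match) = 1 - 0.042839 = 0.957161

0.957161


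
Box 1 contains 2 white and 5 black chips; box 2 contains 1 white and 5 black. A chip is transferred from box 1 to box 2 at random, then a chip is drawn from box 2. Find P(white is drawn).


P(transfer white) = 2/7; P(transfer black) = 5/7
If white transferred: Urn II has 2 white of 7, so P(white|white moved) = 2/7
If black transferred: Urn II has 1 white of 7, so P(white|black moved) = 1/7
By total probability: P(white) = 2/7*2/7 + 5/7*1/7 = 9/49

9/49


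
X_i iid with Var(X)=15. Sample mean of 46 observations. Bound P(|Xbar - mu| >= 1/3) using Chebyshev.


Var(Xbar) = Var(X)/n = 15/46
Chebyshev: P(|Xbar-mu| >= 1/3) <= Var(Xbar)/(1/3)^2 = (15/46)/(1/9) = 135/46
Bound exceeds 1, so trivial bound: 1

1


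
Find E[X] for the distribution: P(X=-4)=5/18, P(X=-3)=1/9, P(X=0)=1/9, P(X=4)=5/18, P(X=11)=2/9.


E[X] = sum(x * P(x))
= -4*5/18 - 3*1/9 + 0*1/9 + 4*5/18 + 11*2/9
= 19/9

19/9


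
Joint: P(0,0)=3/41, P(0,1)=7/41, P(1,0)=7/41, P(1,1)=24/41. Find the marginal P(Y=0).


P(Y=0) = P(0,0)+P(1,0) = 3/41 + 7/41 = 10/41

10/41


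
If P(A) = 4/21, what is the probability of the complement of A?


P(A') = 1 - P(A) = 1 - 4/21 = 17/21

17/21


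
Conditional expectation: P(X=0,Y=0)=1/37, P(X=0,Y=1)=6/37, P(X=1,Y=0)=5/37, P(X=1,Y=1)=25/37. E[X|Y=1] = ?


P(Y=1) = 31/37
E[X|Y=1] = (0*6 + 1*25)/31 = 25/31

25/31


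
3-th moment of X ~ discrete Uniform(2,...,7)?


E[X^3] = (1/6) * sum(x^3 for x=2..7)
= 783/6 = 261/2

261/2


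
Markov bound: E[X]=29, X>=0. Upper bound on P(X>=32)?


Markov: P(X >= a) <= E[X]/a
P(X >= 32) <= 29/32

29/32


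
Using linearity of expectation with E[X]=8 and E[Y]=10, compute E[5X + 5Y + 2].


E[5X + 5Y + 2] = 5*E[X] + 5*E[Y] + 2
= (5)*(8) + (5)*(10) + (2)
= 40 + 50 + 2 = 92

92


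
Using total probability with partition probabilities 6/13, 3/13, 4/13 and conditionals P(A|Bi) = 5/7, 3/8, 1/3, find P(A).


P(A) = P(A|B1)P(B1) + P(A|B2)P(B2) + P(A|B3)P(B3)
= 5/7*6/13 + 3/8*3/13 + 1/3*4/13
= 30/91 + 9/104 + 4/39 = 1133/2184

1133/2184


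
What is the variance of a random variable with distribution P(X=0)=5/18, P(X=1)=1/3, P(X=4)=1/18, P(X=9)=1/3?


E[X] = 32/9, E[X^2] = 254/9
Var(X) = E[X^2] - (E[X])^2 = 254/9 - (32/9)^2 = 1262/81

1262/81


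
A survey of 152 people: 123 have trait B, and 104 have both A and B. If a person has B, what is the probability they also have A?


P(A|B) = P(A∩B)/P(B) = (104/152)/(123/152) = 104/123

104/123


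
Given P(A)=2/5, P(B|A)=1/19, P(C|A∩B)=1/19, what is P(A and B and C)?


P(A∩B∩C) = P(A) * P(B|A) * P(C|A∩B)
= 2/5 * 1/19 * 1/19
= 2/95 * 1/19 = 2/1805

2/1805


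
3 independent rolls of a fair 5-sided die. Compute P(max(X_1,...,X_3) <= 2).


P(max <= 2) = P(all X_i <= 2) = (P(X_1 <= 2))^3
= (2/5)^3 = 8/125

8/125


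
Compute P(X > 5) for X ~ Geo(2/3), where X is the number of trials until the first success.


P(X > 5) = P(first 5 trials all fail) = (1-p)^5 = (1/3)^5 = 1/243

1/243


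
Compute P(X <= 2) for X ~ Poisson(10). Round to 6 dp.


P(X<=2) = e^(-10)*10^0/0! + e^(-10)*10^1/1! + e^(-10)*10^2/2!
≈ 0.0000453999 + 0.0004539993 + 0.0022699965
= 0.0027693957
≈ 0.002769

0.002769


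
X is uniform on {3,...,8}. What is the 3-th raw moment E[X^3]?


E[X^3] = (1/6) * sum(x^3 for x=3..8)
= 1287/6 = 429/2

429/2


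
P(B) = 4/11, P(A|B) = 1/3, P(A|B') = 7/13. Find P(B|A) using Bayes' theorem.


P(A) = P(A|B)P(B) + P(A|B')P(B') = 1/3*4/11 + 7/13*7/11 = 199/429
P(B|A) = P(A|B)P(B)/P(A) = (4/33)/(199/429) = 52/199

52/199


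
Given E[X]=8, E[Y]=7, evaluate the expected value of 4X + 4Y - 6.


E[4X + 4Y - 6] = 4*E[X] + 4*E[Y] - 6
= (4)*(8) + (4)*(7) + (-6)
= 32 + 28 - 6 = 54

54


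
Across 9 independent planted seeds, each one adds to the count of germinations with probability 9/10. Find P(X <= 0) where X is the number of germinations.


P(X<=0) = P(X=0)
= 1/1000000000
= 1/1000000000

1/1000000000


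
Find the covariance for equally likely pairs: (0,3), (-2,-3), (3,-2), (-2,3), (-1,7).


E[X]=-2/5, E[Y]=8/5, E[XY]=-13/5
Cov(X,Y) = E[XY] - E[X]E[Y] = -13/5 + 2/5*8/5 = -49/25

-49/25


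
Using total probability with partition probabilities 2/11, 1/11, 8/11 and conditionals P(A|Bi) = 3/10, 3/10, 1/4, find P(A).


P(A) = P(A|B1)P(B1) + P(A|B2)P(B2) + P(A|B3)P(B3)
= 3/10*2/11 + 3/10*1/11 + 1/4*8/11
= 3/55 + 3/110 + 2/11 = 29/110

29/110


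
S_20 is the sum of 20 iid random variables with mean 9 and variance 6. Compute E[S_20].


E[S_n] = n*E[X_1] = 20*9 = 180

180


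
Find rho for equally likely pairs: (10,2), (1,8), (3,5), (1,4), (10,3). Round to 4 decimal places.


Cov(X,Y) = -6.6000, Var(X) = 17.2000, Var(Y) = 4.2400
rho = Cov/(sqrt(VarX)*sqrt(VarY)) = -0.7729

-0.7729


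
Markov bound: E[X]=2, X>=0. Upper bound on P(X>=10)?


Markov: P(X >= a) <= E[X]/a
P(X >= 10) <= 2/10 = 1/5

1/5


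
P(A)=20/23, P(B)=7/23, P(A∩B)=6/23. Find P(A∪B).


P(A∪B) = P(A) + P(B) - P(A∩B)
= 20/23 + 7/23 - 6/23 = 21/23

21/23


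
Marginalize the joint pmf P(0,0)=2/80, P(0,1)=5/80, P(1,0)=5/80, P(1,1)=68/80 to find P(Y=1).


P(Y=1) = P(0,1)+P(1,1) = 5/80 + 68/80 = 73/80

73/80


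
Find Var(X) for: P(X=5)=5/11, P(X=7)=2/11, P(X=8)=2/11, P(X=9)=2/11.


E[X] = 73/11, E[X^2] = 513/11
Var(X) = E[X^2] - (E[X])^2 = 513/11 - (73/11)^2 = 314/121

314/121


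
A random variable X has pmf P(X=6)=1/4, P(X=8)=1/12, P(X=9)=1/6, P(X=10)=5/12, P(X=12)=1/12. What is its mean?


E[X] = sum(x * P(x))
= 6*1/4 + 8*1/12 + 9*1/6 + 10*5/12 + 12*1/12
= 53/6

53/6


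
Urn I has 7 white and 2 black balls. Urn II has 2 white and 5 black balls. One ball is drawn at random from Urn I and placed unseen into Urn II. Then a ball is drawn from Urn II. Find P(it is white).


P(transfer white) = 7/9; P(transfer black) = 2/9
If white transferred: Urn II has 3 white of 8, so P(white|white moved) = 3/8
If black transferred: Urn II has 2 white of 8, so P(white|black moved) = 1/4
By total probability: P(white) = 7/9*3/8 + 2/9*1/4 = 25/72

25/72


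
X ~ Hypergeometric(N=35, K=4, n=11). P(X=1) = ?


P(X=1) = C(4,1)*C(31,10) / C(35,11)
= 4*44352165 / 417225900
= 177408660/417225900 = 253/595

253/595


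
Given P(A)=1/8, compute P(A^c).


P(A') = 1 - P(A) = 1 - 1/8 = 7/8

7/8


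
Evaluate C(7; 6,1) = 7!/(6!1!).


7! = 5040
Denominator: 6!=720 * 1!=1
Coefficient = 5040 / 720 = 7

7


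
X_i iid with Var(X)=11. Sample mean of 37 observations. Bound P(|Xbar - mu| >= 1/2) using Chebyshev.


Var(Xbar) = Var(X)/n = 11/37
Chebyshev: P(|Xbar-mu| >= 1/2) <= Var(Xbar)/(1/2)^2 = (11/37)/(1/4) = 44/37
Bound exceeds 1, so trivial bound: 1

1


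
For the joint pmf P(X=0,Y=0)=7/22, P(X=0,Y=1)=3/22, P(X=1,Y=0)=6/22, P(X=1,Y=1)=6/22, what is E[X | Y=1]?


P(Y=1) = 9/22
E[X|Y=1] = (0*3 + 1*6)/9 = 6/9 = 2/3

2/3


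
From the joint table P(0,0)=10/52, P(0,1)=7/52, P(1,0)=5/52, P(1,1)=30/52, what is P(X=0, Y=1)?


Read from table: P(X=0, Y=1) = 7/52

7/52


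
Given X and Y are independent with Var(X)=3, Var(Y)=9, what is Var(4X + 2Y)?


Independence => Cov(X,Y)=0
Var(4X + 2Y) = 4^2*Var(X) + 2^2*Var(Y)
= 16*3 + 4*9 = 84

84


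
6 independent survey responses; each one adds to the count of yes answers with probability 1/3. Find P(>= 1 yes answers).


P(at least one) = 1 - P(none)
P(none) = (1 - 1/3)^6 = (2/3)^6 = 64/729
P(at least one) = 1 - 64/729 = 665/729

665/729


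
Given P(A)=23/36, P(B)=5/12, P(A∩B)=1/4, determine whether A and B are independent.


P(A)*P(B) = 23/36*5/12 = 115/432
P(A∩B) = 1/4 != 115/432, so not independent

No, A and B are not independent


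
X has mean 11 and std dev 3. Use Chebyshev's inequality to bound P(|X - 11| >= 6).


k = 6/3 = 2
Chebyshev: P(|X-mu| >= k*sigma) <= 1/k^2 = 1/2^2 = 1/4

1/4


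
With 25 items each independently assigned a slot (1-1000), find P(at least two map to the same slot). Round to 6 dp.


P(all different) = prod((1000-i)/1000 for i=0..24) = 0.738983
P(at least one match) = 1 - 0.738983 = 0.261017

0.261017


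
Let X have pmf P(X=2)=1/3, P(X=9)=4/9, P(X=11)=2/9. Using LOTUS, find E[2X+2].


E[2X+2] = sum(g(x)*P(x))
= 6*1/3 + 20*4/9 + 24*2/9
= 146/9

146/9


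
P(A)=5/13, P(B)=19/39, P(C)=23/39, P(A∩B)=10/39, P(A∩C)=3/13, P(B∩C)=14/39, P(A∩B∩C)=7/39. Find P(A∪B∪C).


P(A∪B∪C) = P(A)+P(B)+P(C) - P(AB)-P(AC)-P(BC) + P(ABC)
= 5/13+19/39+23/39 - 10/39-3/13-14/39 + 7/39
= 31/39

31/39


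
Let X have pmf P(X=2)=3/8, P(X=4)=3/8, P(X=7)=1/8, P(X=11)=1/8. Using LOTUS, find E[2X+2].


E[2X+2] = sum(g(x)*P(x))
= 6*3/8 + 10*3/8 + 16*1/8 + 24*1/8
= 11

11


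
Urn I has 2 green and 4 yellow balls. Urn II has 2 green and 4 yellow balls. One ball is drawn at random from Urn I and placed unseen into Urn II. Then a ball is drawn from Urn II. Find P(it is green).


P(transfer green) = 2/6 = 1/3; P(transfer yellow) = 2/3
If green transferred: Urn II has 3 green of 7, so P(green|green moved) = 3/7
If yellow transferred: Urn II has 2 green of 7, so P(green|yellow moved) = 2/7
By total probability: P(green) = 1/3*3/7 + 2/3*2/7 = 1/3

1/3


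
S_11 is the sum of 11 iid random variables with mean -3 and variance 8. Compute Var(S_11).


By independence, Var(S_n) = n*Var(X_1) = 11*8 = 88

88


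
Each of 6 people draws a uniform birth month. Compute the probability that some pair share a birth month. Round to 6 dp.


P(all different) = prod((12-i)/12 for i=0..5) = 0.222801
P(at least one match) = 1 - 0.222801 = 0.777199

0.777199


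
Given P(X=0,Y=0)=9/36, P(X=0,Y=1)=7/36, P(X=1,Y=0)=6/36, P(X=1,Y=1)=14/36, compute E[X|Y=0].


P(Y=0) = 15/36
E[X|Y=0] = (0*9 + 1*6)/15 = 6/15 = 2/5

2/5


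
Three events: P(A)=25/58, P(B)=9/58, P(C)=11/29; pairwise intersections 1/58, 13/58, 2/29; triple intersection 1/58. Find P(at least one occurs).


P(A∪B∪C) = P(A)+P(B)+P(C) - P(AB)-P(AC)-P(BC) + P(ABC)
= 25/58+9/58+11/29 - 1/58-13/58-2/29 + 1/58
= 39/58

39/58


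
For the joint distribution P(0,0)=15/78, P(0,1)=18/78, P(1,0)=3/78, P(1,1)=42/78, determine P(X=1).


P(X=1) = P(1,0)+P(1,1) = 3/78 + 42/78 = 45/78 = 15/26

15/26


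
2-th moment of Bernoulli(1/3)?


For Bernoulli: X in {0,1}
E[X^2] = 0^2*(1-1/3) + 1^2*1/3 = 1/3

1/3


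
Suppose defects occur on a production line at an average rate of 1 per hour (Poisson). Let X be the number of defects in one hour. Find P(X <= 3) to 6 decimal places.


P(X<=3) = e^(-1)*1^0/0! + e^(-1)*1^1/1! + e^(-1)*1^2/2! + e^(-1)*1^3/3!
≈ 0.3678794412 + 0.3678794412 + 0.1839397206 + 0.0613132402
= 0.9810118432
≈ 0.981012

0.981012


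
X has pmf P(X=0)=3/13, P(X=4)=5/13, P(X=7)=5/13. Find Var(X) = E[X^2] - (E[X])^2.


E[X] = 55/13, E[X^2] = 25
Var(X) = E[X^2] - (E[X])^2 = 25 - (55/13)^2 = 1200/169

1200/169


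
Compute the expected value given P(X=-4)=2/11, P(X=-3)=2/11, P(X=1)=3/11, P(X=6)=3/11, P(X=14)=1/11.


E[X] = sum(x * P(x))
= -4*2/11 - 3*2/11 + 1*3/11 + 6*3/11 + 14*1/11
= 21/11

21/11


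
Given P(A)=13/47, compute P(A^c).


P(A') = 1 - P(A) = 1 - 13/47 = 34/47

34/47


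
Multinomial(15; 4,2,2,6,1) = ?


15! = 1307674368000
Denominator: 4!=24 * 2!=2 * 2!=2 * 6!=720 * 1!=1
Coefficient = 1307674368000 / 69120 = 18918900

18918900


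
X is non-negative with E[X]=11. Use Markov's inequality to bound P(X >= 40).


Markov: P(X >= a) <= E[X]/a
P(X >= 40) <= 11/40

11/40


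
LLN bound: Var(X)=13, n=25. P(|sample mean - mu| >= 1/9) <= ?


Var(Xbar) = Var(X)/n = 13/25
Chebyshev: P(|Xbar-mu| >= 1/9) <= Var(Xbar)/(1/9)^2 = (13/25)/(1/81) = 1053/25
Bound exceeds 1, so trivial bound: 1

1


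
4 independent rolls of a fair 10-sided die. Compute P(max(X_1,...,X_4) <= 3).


P(max <= 3) = P(all X_i <= 3) = (P(X_1 <= 3))^4
= (3/10)^4 = 81/10000

81/10000


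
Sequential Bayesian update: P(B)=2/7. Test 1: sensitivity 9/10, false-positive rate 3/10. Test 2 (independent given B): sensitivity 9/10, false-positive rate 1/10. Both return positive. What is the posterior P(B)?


After test 1: P(+) = 9/10*2/7 + 3/10*5/7 = 33/70
P(B|+) = (9/35)/(33/70) = 6/11
After test 2 (use post1 as new prior): P(+) = 9/10*6/11 + 1/10*5/11 = 59/110
P(B|+,+) = (27/55)/(59/110) = 54/59

54/59


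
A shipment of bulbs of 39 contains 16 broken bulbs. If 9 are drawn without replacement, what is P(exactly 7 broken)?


P(X=7) = C(16,7)*C(23,2) / C(39,9)
= 11440*253 / 211915132
= 2894320/211915132 = 5060/370481

5060/370481


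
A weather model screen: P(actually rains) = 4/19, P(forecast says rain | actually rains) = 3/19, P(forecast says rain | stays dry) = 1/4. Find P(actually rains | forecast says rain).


P(A) = P(A|B)P(B) + P(A|B')P(B') = 3/19*4/19 + 1/4*15/19 = 333/1444
P(B|A) = P(A|B)P(B)/P(A) = (12/361)/(333/1444) = 16/111

16/111


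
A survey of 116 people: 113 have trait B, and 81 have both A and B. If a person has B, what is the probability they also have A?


P(A|B) = P(A∩B)/P(B) = (81/116)/(113/116) = 81/113

81/113


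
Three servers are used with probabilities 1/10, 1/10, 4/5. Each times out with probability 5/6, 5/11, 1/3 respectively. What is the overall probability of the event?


P(A) = P(A|B1)P(B1) + P(A|B2)P(B2) + P(A|B3)P(B3)
= 5/6*1/10 + 5/11*1/10 + 1/3*4/5
= 1/12 + 1/22 + 4/15 = 87/220

87/220


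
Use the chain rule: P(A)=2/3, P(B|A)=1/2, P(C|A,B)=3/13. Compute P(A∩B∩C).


P(A∩B∩C) = P(A) * P(B|A) * P(C|A∩B)
= 2/3 * 1/2 * 3/13
= 1/3 * 3/13 = 1/13

1/13


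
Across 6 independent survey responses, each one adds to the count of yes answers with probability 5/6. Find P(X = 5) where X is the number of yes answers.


P(X=5) = C(6,5) * p^5 * (1-p)^1
= 6 * 3125/7776 * 1/6
= 3125/7776

3125/7776


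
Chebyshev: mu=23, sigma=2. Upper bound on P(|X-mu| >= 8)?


k = 8/2 = 4
Chebyshev: P(|X-mu| >= k*sigma) <= 1/k^2 = 1/4^2 = 1/16

1/16


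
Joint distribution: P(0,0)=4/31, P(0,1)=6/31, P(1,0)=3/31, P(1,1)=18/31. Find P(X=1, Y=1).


Read from table: P(X=1, Y=1) = 18/31

18/31


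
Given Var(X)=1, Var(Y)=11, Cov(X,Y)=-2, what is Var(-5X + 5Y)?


Var(-5X + 5Y) = (-5)^2*Var(X) + 5^2*Var(Y) + 2*(-5)*5*Cov(X,Y)
= 25*1 + 25*11 - 50*(-2)
= 25 + 275 + 100 = 400

400


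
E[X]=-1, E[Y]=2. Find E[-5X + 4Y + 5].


E[-5X + 4Y + 5] = -5*E[X] + 4*E[Y] + 5
= (-5)*(-1) + (4)*(2) + (5)
= 5 + 8 + 5 = 18

18


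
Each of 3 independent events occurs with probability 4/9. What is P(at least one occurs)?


P(at least one) = 1 - P(none)
P(none) = (1 - 4/9)^3 = (5/9)^3 = 125/729
P(at least one) = 1 - 125/729 = 604/729

604/729


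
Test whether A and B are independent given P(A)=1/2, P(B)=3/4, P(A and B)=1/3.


P(A)*P(B) = 1/2*3/4 = 3/8
P(A∩B) = 1/3 != 3/8, so not independent

No, A and B are not independent


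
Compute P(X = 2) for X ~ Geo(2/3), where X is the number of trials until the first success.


P(X=2) = (1-p)^1 * p = (1/3)^1 * 2/3
= 1/3 * 2/3 = 2/9

2/9


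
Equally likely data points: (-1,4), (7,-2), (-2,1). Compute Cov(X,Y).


E[X]=4/3, E[Y]=1, E[XY]=-20/3
Cov(X,Y) = E[XY] - E[X]E[Y] = -20/3 - 4/3*1 = -8

-8


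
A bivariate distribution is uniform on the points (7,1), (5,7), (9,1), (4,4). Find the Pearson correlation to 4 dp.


Cov(X,Y) = -3.5625, Var(X) = 3.6875, Var(Y) = 6.1875
rho = Cov/(sqrt(VarX)*sqrt(VarY)) = -0.7458

-0.7458


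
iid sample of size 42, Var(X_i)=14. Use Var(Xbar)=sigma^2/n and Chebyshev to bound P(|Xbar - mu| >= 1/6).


Var(Xbar) = Var(X)/n = 14/42
Chebyshev: P(|Xbar-mu| >= 1/6) <= Var(Xbar)/(1/6)^2 = (1/3)/(1/36) = 12
Bound exceeds 1, so trivial bound: 1

1


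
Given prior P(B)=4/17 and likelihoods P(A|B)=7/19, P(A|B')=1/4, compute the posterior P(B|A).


P(A) = P(A|B)P(B) + P(A|B')P(B') = 7/19*4/17 + 1/4*13/17 = 359/1292
P(B|A) = P(A|B)P(B)/P(A) = (28/323)/(359/1292) = 112/359

112/359


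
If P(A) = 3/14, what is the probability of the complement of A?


P(A') = 1 - P(A) = 1 - 3/14 = 11/14

11/14


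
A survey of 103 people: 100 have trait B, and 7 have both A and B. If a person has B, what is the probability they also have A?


P(A|B) = P(A∩B)/P(B) = (7/103)/(100/103) = 7/100

7/100


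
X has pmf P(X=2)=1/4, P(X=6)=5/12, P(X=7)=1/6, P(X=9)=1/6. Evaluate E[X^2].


E[X^2] = sum(x^2 * P(x))
= 4*1/4 + 36*5/12 + 49*1/6 + 81*1/6
= 113/3

113/3


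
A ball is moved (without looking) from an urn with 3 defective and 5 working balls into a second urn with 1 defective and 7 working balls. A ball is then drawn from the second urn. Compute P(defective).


P(transfer defective) = 3/8; P(transfer working) = 5/8
If defective transferred: Urn II has 2 defective of 9, so P(defective|defective moved) = 2/9
If working transferred: Urn II has 1 defective of 9, so P(defective|working moved) = 1/9
By total probability: P(defective) = 3/8*2/9 + 5/8*1/9 = 11/72

11/72


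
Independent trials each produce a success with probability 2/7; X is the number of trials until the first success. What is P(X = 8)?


P(X=8) = (1-p)^7 * p = (5/7)^7 * 2/7
= 78125/823543 * 2/7 = 156250/5764801

156250/5764801


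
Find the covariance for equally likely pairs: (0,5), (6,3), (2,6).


E[X]=8/3, E[Y]=14/3, E[XY]=10
Cov(X,Y) = E[XY] - E[X]E[Y] = 10 - 8/3*14/3 = -22/9

-22/9


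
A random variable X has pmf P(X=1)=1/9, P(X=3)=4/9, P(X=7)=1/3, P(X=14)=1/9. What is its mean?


E[X] = sum(x * P(x))
= 1*1/9 + 3*4/9 + 7*1/3 + 14*1/9
= 16/3

16/3


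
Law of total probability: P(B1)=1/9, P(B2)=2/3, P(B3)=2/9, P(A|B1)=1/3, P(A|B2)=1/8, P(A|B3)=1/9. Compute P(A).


P(A) = P(A|B1)P(B1) + P(A|B2)P(B2) + P(A|B3)P(B3)
= 1/3*1/9 + 1/8*2/3 + 1/9*2/9
= 1/27 + 1/12 + 2/81 = 47/324

47/324


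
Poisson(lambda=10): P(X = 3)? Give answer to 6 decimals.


P(X=3) = e^(-10) * 10^3 / 3!
≈ 0.00004539992976 * 1000 / 6
≈ 0.007567

0.007567


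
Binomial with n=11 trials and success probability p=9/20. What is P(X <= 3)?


P(X<=3) = P(X=0) + P(X=1) + P(X=2) + P(X=3)
= 285311670611/204800000000000 + 2567805035499/204800000000000 + 2100931392681/40960000000000 + 5156831600217/40960000000000
= 195709658353/1024000000000

195709658353/1024000000000


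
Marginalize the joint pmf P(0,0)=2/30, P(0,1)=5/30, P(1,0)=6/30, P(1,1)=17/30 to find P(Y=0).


P(Y=0) = P(0,0)+P(1,0) = 2/30 + 6/30 = 8/30 = 4/15

4/15


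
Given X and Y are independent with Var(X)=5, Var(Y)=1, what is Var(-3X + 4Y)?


Independence => Cov(X,Y)=0
Var(-3X + 4Y) = (-3)^2*Var(X) + 4^2*Var(Y)
= 9*5 + 16*1 = 61

61


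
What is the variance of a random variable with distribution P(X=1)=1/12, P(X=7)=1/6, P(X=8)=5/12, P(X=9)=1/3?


E[X] = 91/12, E[X^2] = 743/12
Var(X) = E[X^2] - (E[X])^2 = 743/12 - (91/12)^2 = 635/144

635/144


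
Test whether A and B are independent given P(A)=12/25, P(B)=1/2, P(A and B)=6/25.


P(A)*P(B) = 12/25*1/2 = 6/25
P(A∩B) = 6/25, which equals P(A)P(B), so independent

Yes, A and B are independent


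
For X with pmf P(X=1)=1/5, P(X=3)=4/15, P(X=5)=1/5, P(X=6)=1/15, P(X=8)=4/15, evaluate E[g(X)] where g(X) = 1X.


E[1X] = sum(g(x)*P(x))
= 1*1/5 + 3*4/15 + 5*1/5 + 6*1/15 + 8*4/15
= 68/15

68/15


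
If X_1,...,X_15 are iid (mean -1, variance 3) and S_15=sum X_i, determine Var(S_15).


By independence, Var(S_n) = n*Var(X_1) = 15*3 = 45

45


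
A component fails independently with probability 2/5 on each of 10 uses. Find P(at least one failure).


P(at least one) = 1 - P(none)
P(none) = (1 - 2/5)^10 = (3/5)^10 = 59049/9765625
P(at least one) = 1 - 59049/9765625 = 9706576/9765625

9706576/9765625


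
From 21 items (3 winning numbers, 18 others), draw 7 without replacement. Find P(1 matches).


P(X=1) = C(3,1)*C(18,6) / C(21,7)
= 3*18564 / 116280
= 55692/116280 = 91/190

91/190


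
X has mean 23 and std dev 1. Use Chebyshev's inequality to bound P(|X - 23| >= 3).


k = 3/1 = 3
Chebyshev: P(|X-mu| >= k*sigma) <= 1/k^2 = 1/3^2 = 1/9

1/9


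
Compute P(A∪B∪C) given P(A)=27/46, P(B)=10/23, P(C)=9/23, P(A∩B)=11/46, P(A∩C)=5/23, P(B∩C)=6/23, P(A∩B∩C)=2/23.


P(A∪B∪C) = P(A)+P(B)+P(C) - P(AB)-P(AC)-P(BC) + P(ABC)
= 27/46+10/23+9/23 - 11/46-5/23-6/23 + 2/23
= 18/23

18/23


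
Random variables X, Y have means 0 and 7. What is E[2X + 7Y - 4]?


E[2X + 7Y - 4] = 2*E[X] + 7*E[Y] - 4
= (2)*(0) + (7)*(7) + (-4)
= 0 + 49 - 4 = 45

45


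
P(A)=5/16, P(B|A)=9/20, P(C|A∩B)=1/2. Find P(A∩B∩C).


P(A∩B∩C) = P(A) * P(B|A) * P(C|A∩B)
= 5/16 * 9/20 * 1/2
= 9/64 * 1/2 = 9/128

9/128


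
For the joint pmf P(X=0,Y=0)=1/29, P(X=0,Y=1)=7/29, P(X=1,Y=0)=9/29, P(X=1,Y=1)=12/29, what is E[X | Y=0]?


P(Y=0) = 10/29
E[X|Y=0] = (0*1 + 1*9)/10 = 9/10

9/10


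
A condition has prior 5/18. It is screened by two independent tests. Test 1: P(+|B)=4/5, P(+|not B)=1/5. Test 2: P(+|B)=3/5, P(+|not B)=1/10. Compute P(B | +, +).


After test 1: P(+) = 4/5*5/18 + 1/5*13/18 = 11/30
P(B|+) = (2/9)/(11/30) = 20/33
After test 2 (use post1 as new prior): P(+) = 3/5*20/33 + 1/10*13/33 = 133/330
P(B|+,+) = (4/11)/(133/330) = 120/133

120/133


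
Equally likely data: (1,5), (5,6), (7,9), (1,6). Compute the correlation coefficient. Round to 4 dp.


Cov(X,Y) = 3.2500, Var(X) = 6.7500, Var(Y) = 2.2500
rho = Cov/(sqrt(VarX)*sqrt(VarY)) = 0.8340

0.8340


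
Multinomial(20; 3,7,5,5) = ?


20! = 2432902008176640000
Denominator: 3!=6 * 7!=5040 * 5!=120 * 5!=120
Coefficient = 2432902008176640000 / 435456000 = 5587021440

5587021440


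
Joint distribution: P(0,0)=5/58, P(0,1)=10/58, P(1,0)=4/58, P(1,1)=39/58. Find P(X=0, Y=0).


Read from table: P(X=0, Y=0) = 5/58

5/58


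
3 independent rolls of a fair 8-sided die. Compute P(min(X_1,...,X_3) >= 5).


P(min >= 5) = P(all X_i >= 5) = (P(X_1 >= 5))^3
= (4/8)^3 = (1/2)^3 = 1/8

1/8


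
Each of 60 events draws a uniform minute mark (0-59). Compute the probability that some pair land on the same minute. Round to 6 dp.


P(all different) = prod((60-i)/60 for i=0..59) = 0.000000
P(at least one match) = 1 - 0.000000 = 1.000000

1.000000


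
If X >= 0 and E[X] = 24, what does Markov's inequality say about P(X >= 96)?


Markov: P(X >= a) <= E[X]/a
P(X >= 96) <= 24/96 = 1/4

1/4


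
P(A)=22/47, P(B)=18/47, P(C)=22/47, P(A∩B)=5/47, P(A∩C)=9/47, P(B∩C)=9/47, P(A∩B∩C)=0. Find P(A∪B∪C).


P(A∪B∪C) = P(A)+P(B)+P(C) - P(AB)-P(AC)-P(BC) + P(ABC)
= 22/47+18/47+22/47 - 5/47-9/47-9/47 + 0
= 39/47

39/47


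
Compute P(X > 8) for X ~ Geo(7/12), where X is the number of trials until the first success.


P(X > 8) = P(first 8 trials all fail) = (1-p)^8 = (5/12)^8 = 390625/429981696

390625/429981696


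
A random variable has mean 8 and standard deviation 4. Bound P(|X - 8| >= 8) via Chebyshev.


k = 8/4 = 2
Chebyshev: P(|X-mu| >= k*sigma) <= 1/k^2 = 1/2^2 = 1/4

1/4


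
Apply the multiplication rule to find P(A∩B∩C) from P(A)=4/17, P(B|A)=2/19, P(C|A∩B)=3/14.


P(A∩B∩C) = P(A) * P(B|A) * P(C|A∩B)
= 4/17 * 2/19 * 3/14
= 8/323 * 3/14 = 12/2261

12/2261


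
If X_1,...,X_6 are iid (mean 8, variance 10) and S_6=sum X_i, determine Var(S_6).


By independence, Var(S_n) = n*Var(X_1) = 6*10 = 60

60


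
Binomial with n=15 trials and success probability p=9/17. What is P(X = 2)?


P(X=2) = C(15,2) * p^2 * (1-p)^13
= 105 * 81/289 * 549755813888/9904578032905937
= 4675673197117440/2862423051509815793

4675673197117440/2862423051509815793


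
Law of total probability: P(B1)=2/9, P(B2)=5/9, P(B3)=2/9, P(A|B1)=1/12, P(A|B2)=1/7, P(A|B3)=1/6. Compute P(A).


P(A) = P(A|B1)P(B1) + P(A|B2)P(B2) + P(A|B3)P(B3)
= 1/12*2/9 + 1/7*5/9 + 1/6*2/9
= 1/54 + 5/63 + 1/27 = 17/126

17/126


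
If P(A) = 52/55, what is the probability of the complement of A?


P(A') = 1 - P(A) = 1 - 52/55 = 3/55

3/55


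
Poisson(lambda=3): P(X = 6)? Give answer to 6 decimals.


P(X=6) = e^(-3) * 3^6 / 6!
≈ 0.04978706837 * 729 / 720
≈ 0.050409

0.050409


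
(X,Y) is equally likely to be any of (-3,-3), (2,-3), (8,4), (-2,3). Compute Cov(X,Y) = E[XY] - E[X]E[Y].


E[X]=5/4, E[Y]=1/4, E[XY]=29/4
Cov(X,Y) = E[XY] - E[X]E[Y] = 29/4 - 5/4*1/4 = 111/16

111/16


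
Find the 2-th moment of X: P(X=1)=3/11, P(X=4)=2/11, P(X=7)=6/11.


E[X^2] = sum(x^2 * P(x))
= 1*3/11 + 16*2/11 + 49*6/11
= 329/11

329/11


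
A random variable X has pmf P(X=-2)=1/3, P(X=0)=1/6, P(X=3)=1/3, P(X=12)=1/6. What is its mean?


E[X] = sum(x * P(x))
= -2*1/3 + 0*1/6 + 3*1/3 + 12*1/6
= 7/3

7/3


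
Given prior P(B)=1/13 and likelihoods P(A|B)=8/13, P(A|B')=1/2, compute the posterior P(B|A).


P(A) = P(A|B)P(B) + P(A|B')P(B') = 8/13*1/13 + 1/2*12/13 = 86/169
P(B|A) = P(A|B)P(B)/P(A) = (8/169)/(86/169) = 4/43

4/43


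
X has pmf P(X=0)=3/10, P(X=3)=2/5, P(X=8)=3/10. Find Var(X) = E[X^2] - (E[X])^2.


E[X] = 18/5, E[X^2] = 114/5
Var(X) = E[X^2] - (E[X])^2 = 114/5 - (18/5)^2 = 246/25

246/25


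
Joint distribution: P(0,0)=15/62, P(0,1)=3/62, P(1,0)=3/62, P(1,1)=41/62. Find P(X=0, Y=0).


Read from table: P(X=0, Y=0) = 15/62

15/62


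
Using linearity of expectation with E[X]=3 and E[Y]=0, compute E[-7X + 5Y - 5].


E[-7X + 5Y - 5] = -7*E[X] + 5*E[Y] - 5
= (-7)*(3) + (5)*(0) + (-5)
= -21 + 0 - 5 = -26

-26


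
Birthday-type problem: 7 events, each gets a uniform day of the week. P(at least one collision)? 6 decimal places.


P(all different) = prod((7-i)/7 for i=0..6) = 0.006120
P(at least one match) = 1 - 0.006120 = 0.993880

0.993880


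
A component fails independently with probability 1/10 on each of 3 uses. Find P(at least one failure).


P(at least one) = 1 - P(none)
P(none) = (1 - 1/10)^3 = (9/10)^3 = 729/1000
P(at least one) = 1 - 729/1000 = 271/1000

271/1000


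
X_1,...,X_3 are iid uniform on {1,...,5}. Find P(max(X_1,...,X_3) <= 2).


P(max <= 2) = P(all X_i <= 2) = (P(X_1 <= 2))^3
= (2/5)^3 = 8/125

8/125


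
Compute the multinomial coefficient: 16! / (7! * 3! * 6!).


16! = 20922789888000
Denominator: 7!=5040 * 3!=6 * 6!=720
Coefficient = 20922789888000 / 21772800 = 960960

960960


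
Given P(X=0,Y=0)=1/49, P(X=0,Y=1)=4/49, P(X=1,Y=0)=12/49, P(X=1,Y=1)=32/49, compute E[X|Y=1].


P(Y=1) = 36/49
E[X|Y=1] = (0*4 + 1*32)/36 = 32/36 = 8/9

8/9


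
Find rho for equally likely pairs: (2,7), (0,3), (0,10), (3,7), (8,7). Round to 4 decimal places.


Cov(X,Y) = 0.5200, Var(X) = 8.6400, Var(Y) = 4.9600
rho = Cov/(sqrt(VarX)*sqrt(VarY)) = 0.0794

0.0794


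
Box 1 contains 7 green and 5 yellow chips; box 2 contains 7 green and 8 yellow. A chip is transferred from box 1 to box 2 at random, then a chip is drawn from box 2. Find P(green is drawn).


P(transfer green) = 7/12; P(transfer yellow) = 5/12
If green transferred: Urn II has 8 green of 16, so P(green|green moved) = 1/2
If yellow transferred: Urn II has 7 green of 16, so P(green|yellow moved) = 7/16
By total probability: P(green) = 7/12*1/2 + 5/12*7/16 = 91/192

91/192


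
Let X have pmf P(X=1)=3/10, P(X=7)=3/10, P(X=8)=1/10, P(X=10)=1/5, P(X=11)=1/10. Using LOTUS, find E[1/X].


E[1/X] = sum(g(x)*P(x))
= 1*3/10 + 1/7*3/10 + 1/8*1/10 + 1/10*1/5 + 1/11*1/10
= 11841/30800

11841/30800


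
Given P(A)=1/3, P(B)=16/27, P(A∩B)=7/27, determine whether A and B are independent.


P(A)*P(B) = 1/3*16/27 = 16/81
P(A∩B) = 7/27 != 16/81, so not independent

No, A and B are not independent


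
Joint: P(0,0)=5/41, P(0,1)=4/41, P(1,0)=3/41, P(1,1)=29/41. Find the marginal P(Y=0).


P(Y=0) = P(0,0)+P(1,0) = 5/41 + 3/41 = 8/41

8/41


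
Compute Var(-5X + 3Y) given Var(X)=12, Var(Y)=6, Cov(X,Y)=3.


Var(-5X + 3Y) = (-5)^2*Var(X) + 3^2*Var(Y) + 2*(-5)*3*Cov(X,Y)
= 25*12 + 9*6 - 30*3
= 300 + 54 - 90 = 264

264


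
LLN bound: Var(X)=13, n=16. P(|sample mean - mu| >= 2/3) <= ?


Var(Xbar) = Var(X)/n = 13/16
Chebyshev: P(|Xbar-mu| >= 2/3) <= Var(Xbar)/(2/3)^2 = (13/16)/(4/9) = 117/64
Bound exceeds 1, so trivial bound: 1

1


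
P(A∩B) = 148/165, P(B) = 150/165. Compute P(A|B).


P(A|B) = P(A∩B)/P(B) = (148/165)/(150/165) = 148/150 = 74/75

74/75


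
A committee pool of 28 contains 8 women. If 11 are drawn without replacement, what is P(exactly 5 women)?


P(X=5) = C(8,5)*C(20,6) / C(28,11)
= 56*38760 / 21474180
= 2170560/21474180 = 272/2691

272/2691


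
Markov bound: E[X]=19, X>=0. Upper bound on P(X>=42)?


Markov: P(X >= a) <= E[X]/a
P(X >= 42) <= 19/42

19/42


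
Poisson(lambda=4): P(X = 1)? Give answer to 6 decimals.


P(X=1) = e^(-4) * 4^1 / 1!
≈ 0.01831563889 * 4 / 1
≈ 0.073263

0.073263


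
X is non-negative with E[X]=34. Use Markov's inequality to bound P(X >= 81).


Markov: P(X >= a) <= E[X]/a
P(X >= 81) <= 34/81

34/81


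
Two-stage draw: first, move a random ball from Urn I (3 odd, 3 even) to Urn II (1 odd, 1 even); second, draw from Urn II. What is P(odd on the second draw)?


P(transfer odd) = 3/6 = 1/2; P(transfer even) = 1/2
If odd transferred: Urn II has 2 odd of 3, so P(odd|odd moved) = 2/3
If even transferred: Urn II has 1 odd of 3, so P(odd|even moved) = 1/3
By total probability: P(odd) = 1/2*2/3 + 1/2*1/3 = 1/2

1/2


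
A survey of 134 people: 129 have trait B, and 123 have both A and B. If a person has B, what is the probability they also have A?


P(A|B) = P(A∩B)/P(B) = (123/134)/(129/134) = 123/129 = 41/43

41/43


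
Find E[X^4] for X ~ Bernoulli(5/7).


For Bernoulli: X in {0,1}
E[X^4] = 0^4*(1-5/7) + 1^4*5/7 = 5/7

5/7


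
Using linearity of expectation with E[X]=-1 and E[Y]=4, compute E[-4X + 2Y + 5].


E[-4X + 2Y + 5] = -4*E[X] + 2*E[Y] + 5
= (-4)*(-1) + (2)*(4) + (5)
= 4 + 8 + 5 = 17

17


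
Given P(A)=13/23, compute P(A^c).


P(A') = 1 - P(A) = 1 - 13/23 = 10/23

10/23


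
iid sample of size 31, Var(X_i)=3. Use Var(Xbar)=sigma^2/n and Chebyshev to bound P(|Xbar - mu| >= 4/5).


Var(Xbar) = Var(X)/n = 3/31
Chebyshev: P(|Xbar-mu| >= 4/5) <= Var(Xbar)/(4/5)^2 = (3/31)/(16/25) = 75/496

75/496


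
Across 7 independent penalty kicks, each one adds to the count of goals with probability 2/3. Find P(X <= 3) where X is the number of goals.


P(X<=3) = P(X=0) + P(X=1) + P(X=2) + P(X=3)
= 1/2187 + 14/2187 + 28/729 + 280/2187
= 379/2187

379/2187


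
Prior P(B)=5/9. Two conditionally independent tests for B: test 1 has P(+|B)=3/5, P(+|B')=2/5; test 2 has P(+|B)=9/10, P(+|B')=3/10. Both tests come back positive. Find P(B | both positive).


After test 1: P(+) = 3/5*5/9 + 2/5*4/9 = 23/45
P(B|+) = (1/3)/(23/45) = 15/23
After test 2 (use post1 as new prior): P(+) = 9/10*15/23 + 3/10*8/23 = 159/230
P(B|+,+) = (27/46)/(159/230) = 45/53

45/53


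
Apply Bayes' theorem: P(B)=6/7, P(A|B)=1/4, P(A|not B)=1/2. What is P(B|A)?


P(A) = P(A|B)P(B) + P(A|B')P(B') = 1/4*6/7 + 1/2*1/7 = 2/7
P(B|A) = P(A|B)P(B)/P(A) = (3/14)/(2/7) = 3/4

3/4


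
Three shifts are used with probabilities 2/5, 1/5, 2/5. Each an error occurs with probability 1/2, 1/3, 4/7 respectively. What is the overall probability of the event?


P(A) = P(A|B1)P(B1) + P(A|B2)P(B2) + P(A|B3)P(B3)
= 1/2*2/5 + 1/3*1/5 + 4/7*2/5
= 1/5 + 1/15 + 8/35 = 52/105

52/105


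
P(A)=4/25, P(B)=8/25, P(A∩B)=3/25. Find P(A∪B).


P(A∪B) = P(A) + P(B) - P(A∩B)
= 4/25 + 8/25 - 3/25 = 9/25

9/25


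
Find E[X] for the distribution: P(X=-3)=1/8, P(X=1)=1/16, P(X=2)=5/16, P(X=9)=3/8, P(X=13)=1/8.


E[X] = sum(x * P(x))
= -3*1/8 + 1*1/16 + 2*5/16 + 9*3/8 + 13*1/8
= 85/16

85/16


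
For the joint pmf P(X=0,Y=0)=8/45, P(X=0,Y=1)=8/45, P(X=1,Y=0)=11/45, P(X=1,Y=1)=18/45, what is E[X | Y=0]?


P(Y=0) = 19/45
E[X|Y=0] = (0*8 + 1*11)/19 = 11/19

11/19


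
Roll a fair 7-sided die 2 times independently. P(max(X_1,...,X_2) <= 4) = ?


P(max <= 4) = P(all X_i <= 4) = (P(X_1 <= 4))^2
= (4/7)^2 = 16/49

16/49


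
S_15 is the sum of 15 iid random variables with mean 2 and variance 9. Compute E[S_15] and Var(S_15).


E[S_n] = n*mu = 15*2 = 30
Var(S_n) = n*sigma^2 = 15*9 = 135

E[S_15]=30, Var(S_15)=135


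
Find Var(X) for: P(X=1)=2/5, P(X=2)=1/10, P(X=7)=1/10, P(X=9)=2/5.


E[X] = 49/10, E[X^2] = 381/10
Var(X) = E[X^2] - (E[X])^2 = 381/10 - (49/10)^2 = 1409/100

1409/100


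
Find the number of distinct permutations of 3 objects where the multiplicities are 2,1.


3! = 6
Denominator: 2!=2 * 1!=1
Coefficient = 6 / 2 = 3

3


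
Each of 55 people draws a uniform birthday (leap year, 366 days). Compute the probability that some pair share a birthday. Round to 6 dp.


P(all different) = prod((366-i)/366 for i=0..54) = 0.013909
P(at least one match) = 1 - 0.013909 = 0.986091

0.986091


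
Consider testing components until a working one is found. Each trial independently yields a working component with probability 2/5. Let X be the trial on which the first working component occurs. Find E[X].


For geometric (trials until first success), E[X] = 1/p = 1/(2/5) = 5/2

5/2


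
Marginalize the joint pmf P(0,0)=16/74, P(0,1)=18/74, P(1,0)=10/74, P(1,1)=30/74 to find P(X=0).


P(X=0) = P(0,0)+P(0,1) = 16/74 + 18/74 = 34/74 = 17/37

17/37


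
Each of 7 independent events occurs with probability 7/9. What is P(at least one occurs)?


P(at least one) = 1 - P(none)
P(none) = (1 - 7/9)^7 = (2/9)^7 = 128/4782969
P(at least one) = 1 - 128/4782969 = 4782841/4782969

4782841/4782969


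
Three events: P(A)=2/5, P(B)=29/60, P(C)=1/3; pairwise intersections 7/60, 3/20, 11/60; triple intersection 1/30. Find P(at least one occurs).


P(A∪B∪C) = P(A)+P(B)+P(C) - P(AB)-P(AC)-P(BC) + P(ABC)
= 2/5+29/60+1/3 - 7/60-3/20-11/60 + 1/30
= 4/5

4/5


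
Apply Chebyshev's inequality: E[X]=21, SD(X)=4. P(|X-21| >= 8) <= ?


k = 8/4 = 2
Chebyshev: P(|X-mu| >= k*sigma) <= 1/k^2 = 1/2^2 = 1/4

1/4


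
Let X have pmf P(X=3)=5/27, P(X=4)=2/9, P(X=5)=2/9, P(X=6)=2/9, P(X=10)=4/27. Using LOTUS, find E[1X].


E[1X] = sum(g(x)*P(x))
= 3*5/27 + 4*2/9 + 5*2/9 + 6*2/9 + 10*4/27
= 145/27

145/27


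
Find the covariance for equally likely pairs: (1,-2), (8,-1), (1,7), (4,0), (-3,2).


E[X]=11/5, E[Y]=6/5, E[XY]=-9/5
Cov(X,Y) = E[XY] - E[X]E[Y] = -9/5 - 11/5*6/5 = -111/25

-111/25


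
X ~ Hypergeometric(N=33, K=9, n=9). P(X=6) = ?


P(X=6) = C(9,6)*C(24,3) / C(33,9)
= 84*2024 / 38567100
= 170016/38567100 = 1288/292175

1288/292175


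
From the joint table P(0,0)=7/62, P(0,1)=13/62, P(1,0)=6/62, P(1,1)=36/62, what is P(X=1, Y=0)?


Read from table: P(X=1, Y=0) = 6/62 = 3/31

3/31


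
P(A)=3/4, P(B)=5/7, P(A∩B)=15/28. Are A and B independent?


P(A)*P(B) = 3/4*5/7 = 15/28
P(A∩B) = 15/28, which equals P(A)P(B), so independent

Yes, A and B are independent


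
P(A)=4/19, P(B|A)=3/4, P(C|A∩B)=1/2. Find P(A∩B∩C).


P(A∩B∩C) = P(A) * P(B|A) * P(C|A∩B)
= 4/19 * 3/4 * 1/2
= 3/19 * 1/2 = 3/38

3/38


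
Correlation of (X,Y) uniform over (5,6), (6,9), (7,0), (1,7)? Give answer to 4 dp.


Cov(X,Y) = -3.3750, Var(X) = 5.1875, Var(Y) = 11.2500
rho = Cov/(sqrt(VarX)*sqrt(VarY)) = -0.4418

-0.4418


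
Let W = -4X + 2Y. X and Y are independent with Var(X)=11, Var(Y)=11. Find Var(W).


Independence => Cov(X,Y)=0
Var(-4X + 2Y) = (-4)^2*Var(X) + 2^2*Var(Y)
= 16*11 + 4*11 = 220

220


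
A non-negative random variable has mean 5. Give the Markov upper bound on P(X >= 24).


Markov: P(X >= a) <= E[X]/a
P(X >= 24) <= 5/24

5/24


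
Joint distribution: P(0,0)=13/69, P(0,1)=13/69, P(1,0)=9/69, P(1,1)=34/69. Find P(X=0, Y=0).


Read from table: P(X=0, Y=0) = 13/69

13/69


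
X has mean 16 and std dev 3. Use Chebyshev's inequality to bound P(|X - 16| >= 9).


k = 9/3 = 3
Chebyshev: P(|X-mu| >= k*sigma) <= 1/k^2 = 1/3^2 = 1/9

1/9


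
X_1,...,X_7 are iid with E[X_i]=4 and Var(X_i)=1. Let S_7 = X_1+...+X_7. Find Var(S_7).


By independence, Var(S_n) = n*Var(X_1) = 7*1 = 7

7


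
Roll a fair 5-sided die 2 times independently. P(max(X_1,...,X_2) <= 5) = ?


P(max <= 5) = P(all X_i <= 5) = (P(X_1 <= 5))^2
= (5/5)^2 = 1^2 = 1

1


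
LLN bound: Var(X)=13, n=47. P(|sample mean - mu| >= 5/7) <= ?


Var(Xbar) = Var(X)/n = 13/47
Chebyshev: P(|Xbar-mu| >= 5/7) <= Var(Xbar)/(5/7)^2 = (13/47)/(25/49) = 637/1175

637/1175


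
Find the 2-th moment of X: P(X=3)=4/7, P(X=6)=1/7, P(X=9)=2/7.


E[X^2] = sum(x^2 * P(x))
= 9*4/7 + 36*1/7 + 81*2/7
= 234/7

234/7
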